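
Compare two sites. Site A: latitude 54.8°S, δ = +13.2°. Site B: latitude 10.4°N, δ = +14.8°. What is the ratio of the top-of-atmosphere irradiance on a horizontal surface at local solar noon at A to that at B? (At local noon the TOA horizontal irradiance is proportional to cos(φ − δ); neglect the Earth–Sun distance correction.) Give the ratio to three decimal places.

A: cos θ_z = cos(-54.8° − (13.2°)) = 0.3746.
B: cos θ_z = cos(10.4° − (14.8°)) = 0.9971.
Ratio A/B = 0.3746 / 0.9971 = 0.3757.

0.376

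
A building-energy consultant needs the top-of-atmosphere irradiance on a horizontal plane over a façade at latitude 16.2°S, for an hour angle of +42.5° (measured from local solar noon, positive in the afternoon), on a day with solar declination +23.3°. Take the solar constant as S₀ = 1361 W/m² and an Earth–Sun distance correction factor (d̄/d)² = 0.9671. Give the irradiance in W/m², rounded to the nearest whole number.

711 W/m²

With φ = -16.2°, δ = 23.3°, H = 42.50°: sin φ sin δ = -0.1104, cos φ cos δ cos H = 0.6503, so cos θ_z = 0.5399.
Top-of-atmosphere irradiance = S₀ (d̄/d)² cos θ_z = 1361 × 0.9671 × 0.5399 = 710.63 W/m².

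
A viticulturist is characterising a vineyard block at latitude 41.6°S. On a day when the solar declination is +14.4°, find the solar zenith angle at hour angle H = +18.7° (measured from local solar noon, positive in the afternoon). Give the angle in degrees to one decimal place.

cos θ_z = sin(-41.6°) sin(14.4°) + cos(-41.6°) cos(14.4°) cos(18.70°) = -0.1651 + 0.6861 = 0.5210.
θ_z = arccos(0.5210) = 58.60°.

58.6°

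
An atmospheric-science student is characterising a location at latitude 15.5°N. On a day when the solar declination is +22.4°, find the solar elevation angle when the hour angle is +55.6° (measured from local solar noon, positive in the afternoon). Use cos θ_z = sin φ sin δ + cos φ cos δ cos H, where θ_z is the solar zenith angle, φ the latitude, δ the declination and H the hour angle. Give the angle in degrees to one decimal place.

37.2°

With φ = 15.5°, δ = 22.4°, H = 55.60°: sin φ sin δ = 0.1018, cos φ cos δ cos H = 0.5033, so cos θ_z = 0.6051.
θ_z = arccos(0.6051) = 52.76°, so the elevation is 90° − 52.76° = 37.24°.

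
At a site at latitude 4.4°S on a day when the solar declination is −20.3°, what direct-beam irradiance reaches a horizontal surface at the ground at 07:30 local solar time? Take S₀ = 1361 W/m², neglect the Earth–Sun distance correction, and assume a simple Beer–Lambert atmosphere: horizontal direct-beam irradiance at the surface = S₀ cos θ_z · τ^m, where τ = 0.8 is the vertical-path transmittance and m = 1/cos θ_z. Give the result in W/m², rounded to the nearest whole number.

Hour angle H = 15° × (7.5 − 12) = -67.50°.
cos θ_z = sin φ sin δ + cos φ cos δ cos H = (-0.0767)(-0.3469) + (0.9971)(0.9379)(0.3827) = 0.3845.
Air mass m = 1/cos θ_z = 1/0.3845 = 2.601; τ^m = 0.8^2.601 = 0.5597.
Surface direct beam = 1361 × 0.3845 × 0.5597 = 292.89 W/m².

293 W/m²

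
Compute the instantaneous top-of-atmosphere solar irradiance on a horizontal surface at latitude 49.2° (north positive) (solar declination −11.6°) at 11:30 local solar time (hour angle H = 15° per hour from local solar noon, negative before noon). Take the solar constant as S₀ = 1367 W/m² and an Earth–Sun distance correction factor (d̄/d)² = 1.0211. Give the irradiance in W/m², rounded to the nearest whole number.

Hour angle H = 15° × (11.5 − 12) = -7.50°.
cos θ_z = sin(49.2°) sin(-11.6°) + cos(49.2°) cos(-11.6°) cos(-7.50°) = -0.1522 + 0.6346 = 0.4824.
Top-of-atmosphere irradiance = S₀ (d̄/d)² cos θ_z = 1367 × 1.0211 × 0.4824 = 673.36 W/m².

673 W/m²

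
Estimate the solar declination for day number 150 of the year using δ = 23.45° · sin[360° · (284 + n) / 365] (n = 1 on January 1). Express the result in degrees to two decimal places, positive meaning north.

360 × (284 + 150) / 365 = 428.055°; sin(428.055°) = 0.9275.
δ = 23.45 × 0.9275 = 21.750° ≈ +21.75°.

+21.75°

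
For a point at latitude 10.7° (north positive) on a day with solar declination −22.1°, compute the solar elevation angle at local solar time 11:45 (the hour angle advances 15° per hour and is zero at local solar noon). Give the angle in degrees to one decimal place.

57.0°

Hour angle H = 15° × (11.75 − 12) = -3.75°.
With φ = 10.7°, δ = -22.1°, H = -3.75°: sin φ sin δ = -0.0699, cos φ cos δ cos H = 0.9085, so cos θ_z = 0.8386.
θ_z = arccos(0.8386) = 33.01°, so the elevation is 90° − 33.01° = 56.99°.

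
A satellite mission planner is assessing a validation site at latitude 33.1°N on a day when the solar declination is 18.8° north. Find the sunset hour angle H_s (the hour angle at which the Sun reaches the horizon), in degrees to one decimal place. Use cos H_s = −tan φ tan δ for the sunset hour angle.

102.8°

−tan φ tan δ = −(0.6519)(0.3404) = -0.2219; H_s = arccos(-0.2219) = 102.82°.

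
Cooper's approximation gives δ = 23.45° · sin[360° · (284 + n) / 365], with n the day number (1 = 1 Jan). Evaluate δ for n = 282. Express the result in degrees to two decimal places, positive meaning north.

360 × (284 + 282) / 365 = 558.247°; sin(558.247°) = -0.3131.
δ = 23.45 × -0.3131 = -7.342° ≈ -7.34°.

-7.34°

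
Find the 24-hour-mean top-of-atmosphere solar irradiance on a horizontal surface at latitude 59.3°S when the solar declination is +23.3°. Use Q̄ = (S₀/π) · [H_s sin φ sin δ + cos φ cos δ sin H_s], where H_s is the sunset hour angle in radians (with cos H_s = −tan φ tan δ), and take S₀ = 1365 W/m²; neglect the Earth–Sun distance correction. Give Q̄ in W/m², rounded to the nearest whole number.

28 W/m²

The sunset hour angle satisfies cos H_s = −tan φ tan δ = 0.7253, giving H_s = 43.51°. In radians, H_s = 0.7594.
H_s sin φ sin δ = 0.7594 × -0.8599 × 0.3955 = -0.2583.
cos φ cos δ sin H_s = 0.5105 × 0.9184 × 0.6885 = 0.3228.
Q̄ = (1365/π) × (-0.2583 + 0.3228) = 434.49 × 0.0645 = 28.02 W/m².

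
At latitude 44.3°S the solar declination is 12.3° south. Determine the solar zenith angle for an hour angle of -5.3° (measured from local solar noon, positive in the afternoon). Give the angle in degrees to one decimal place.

32.3°

cos θ_z = sin(-44.3°) sin(-12.3°) + cos(-44.3°) cos(-12.3°) cos(-5.30°) = 0.1488 + 0.6963 = 0.8451.
θ_z = arccos(0.8451) = 32.32°.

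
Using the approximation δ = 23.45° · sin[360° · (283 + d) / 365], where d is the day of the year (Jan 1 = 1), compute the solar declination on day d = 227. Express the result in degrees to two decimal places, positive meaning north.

360 × (283 + 227) / 365 = 503.014°; sin(503.014°) = 0.6016.
δ = 23.45 × 0.6016 = 14.108° ≈ +14.11°.

+14.11°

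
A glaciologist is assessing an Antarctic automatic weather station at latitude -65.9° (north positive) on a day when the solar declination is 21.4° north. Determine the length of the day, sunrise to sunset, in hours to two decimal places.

−tan φ tan δ = −(-2.2355)(0.3919) = 0.8761; H_s = arccos(0.8761) = 28.82°.
Day length = 2 H_s / 15° h⁻¹ = 57.64° / 15 = 3.843 h.

3.84 hours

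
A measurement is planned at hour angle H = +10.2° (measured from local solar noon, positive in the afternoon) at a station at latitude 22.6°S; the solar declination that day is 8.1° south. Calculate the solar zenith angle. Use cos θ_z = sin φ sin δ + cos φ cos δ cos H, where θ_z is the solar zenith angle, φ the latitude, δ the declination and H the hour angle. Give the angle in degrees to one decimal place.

17.5°

With φ = -22.6°, δ = -8.1°, H = 10.20°: sin φ sin δ = 0.0541, cos φ cos δ cos H = 0.8996, so cos θ_z = 0.9537.
θ_z = arccos(0.9537) = 17.50°.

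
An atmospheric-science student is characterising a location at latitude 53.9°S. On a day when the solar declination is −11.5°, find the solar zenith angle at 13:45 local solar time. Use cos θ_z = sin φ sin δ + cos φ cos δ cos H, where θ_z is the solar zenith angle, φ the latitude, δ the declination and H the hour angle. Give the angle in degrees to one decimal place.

Hour angle H = 15° × (13.75 − 12) = 26.25°.
With φ = -53.9°, δ = -11.5°, H = 26.25°: sin φ sin δ = 0.1611, cos φ cos δ cos H = 0.5178, so cos θ_z = 0.6789.
θ_z = arccos(0.6789) = 47.24°.

47.2°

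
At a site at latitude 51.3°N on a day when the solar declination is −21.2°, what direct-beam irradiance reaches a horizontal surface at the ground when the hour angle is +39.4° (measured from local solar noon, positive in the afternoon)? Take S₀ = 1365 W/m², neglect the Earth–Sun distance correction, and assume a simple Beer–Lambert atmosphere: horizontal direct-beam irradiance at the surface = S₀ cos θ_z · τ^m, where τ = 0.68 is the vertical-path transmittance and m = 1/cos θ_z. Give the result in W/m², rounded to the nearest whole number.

cos θ_z = sin(51.3°) sin(-21.2°) + cos(51.3°) cos(-21.2°) cos(39.40°) = -0.2822 + 0.4504 = 0.1682.
Air mass m = 1/cos θ_z = 1/0.1682 = 5.945; τ^m = 0.68^5.945 = 0.1010.
Surface direct beam = 1365 × 0.1682 × 0.1010 = 23.19 W/m².

23 W/m²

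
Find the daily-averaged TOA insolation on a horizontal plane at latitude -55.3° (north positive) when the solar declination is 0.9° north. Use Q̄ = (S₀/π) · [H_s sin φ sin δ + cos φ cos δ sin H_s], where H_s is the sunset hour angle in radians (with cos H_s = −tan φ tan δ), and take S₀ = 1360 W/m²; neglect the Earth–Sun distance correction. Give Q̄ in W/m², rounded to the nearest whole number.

238 W/m²

cos H_s = −tan(-55.3°) · tan(0.9°) = 0.0227, so H_s = arccos(0.0227) = 88.70°. In radians, H_s = 1.5481.
H_s sin φ sin δ = 1.5481 × -0.8221 × 0.0157 = -0.0200.
cos φ cos δ sin H_s = 0.5693 × 0.9999 × 0.9997 = 0.5691.
Q̄ = (1360/π) × (-0.0200 + 0.5691) = 432.90 × 0.5491 = 237.71 W/m².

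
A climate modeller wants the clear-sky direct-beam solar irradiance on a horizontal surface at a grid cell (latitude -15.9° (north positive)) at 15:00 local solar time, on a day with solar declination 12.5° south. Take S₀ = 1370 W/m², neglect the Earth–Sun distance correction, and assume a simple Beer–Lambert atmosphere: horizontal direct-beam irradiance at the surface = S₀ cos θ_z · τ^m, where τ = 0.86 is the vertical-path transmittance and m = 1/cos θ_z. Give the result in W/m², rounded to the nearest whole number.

804 W/m²

Hour angle H = 15° × (15 − 12) = 45.00°.
With φ = -15.9°, δ = -12.5°, H = 45.00°: sin φ sin δ = 0.0593, cos φ cos δ cos H = 0.6639, so cos θ_z = 0.7232.
Air mass m = 1/cos θ_z = 1/0.7232 = 1.383; τ^m = 0.86^1.383 = 0.8117.
Surface direct beam = 1370 × 0.7232 × 0.8117 = 804.22 W/m².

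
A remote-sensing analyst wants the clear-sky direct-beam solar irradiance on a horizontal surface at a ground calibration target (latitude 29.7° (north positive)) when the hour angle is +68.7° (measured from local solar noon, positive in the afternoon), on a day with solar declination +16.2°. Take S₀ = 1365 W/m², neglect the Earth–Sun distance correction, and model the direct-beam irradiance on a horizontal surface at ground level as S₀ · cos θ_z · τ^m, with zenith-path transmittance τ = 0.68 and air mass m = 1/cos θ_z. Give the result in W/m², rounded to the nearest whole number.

With φ = 29.7°, δ = 16.2°, H = 68.70°: sin φ sin δ = 0.1382, cos φ cos δ cos H = 0.3030, so cos θ_z = 0.4412.
Air mass m = 1/cos θ_z = 1/0.4412 = 2.267; τ^m = 0.68^2.267 = 0.4172.
Surface direct beam = 1365 × 0.4412 × 0.4172 = 251.25 W/m².

251 W/m²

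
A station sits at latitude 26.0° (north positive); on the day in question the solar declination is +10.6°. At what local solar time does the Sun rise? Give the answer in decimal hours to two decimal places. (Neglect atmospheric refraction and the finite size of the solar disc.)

−tan φ tan δ = −(0.4877)(0.1871) = -0.0912; H_s = arccos(-0.0912) = 95.23°.
Sunrise is at 12 − H_s/15 = 12 − 6.349 = 5.651 h local solar time.

5.65 h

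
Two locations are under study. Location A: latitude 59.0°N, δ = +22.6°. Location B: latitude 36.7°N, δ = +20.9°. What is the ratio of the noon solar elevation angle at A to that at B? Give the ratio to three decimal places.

0.722

A: 90° − |59.0 − (22.6)| = 53.60°.
B: 90° − |36.7 − (20.9)| = 74.20°.
Ratio A/B = 53.6000 / 74.2000 = 0.7224.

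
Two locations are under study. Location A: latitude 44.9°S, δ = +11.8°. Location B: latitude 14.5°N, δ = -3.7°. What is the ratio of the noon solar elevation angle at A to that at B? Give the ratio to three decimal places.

0.464

A: 90° − |-44.9 − (11.8)| = 33.30°.
B: 90° − |14.5 − (-3.7)| = 71.80°.
Ratio A/B = 33.3000 / 71.8000 = 0.4638.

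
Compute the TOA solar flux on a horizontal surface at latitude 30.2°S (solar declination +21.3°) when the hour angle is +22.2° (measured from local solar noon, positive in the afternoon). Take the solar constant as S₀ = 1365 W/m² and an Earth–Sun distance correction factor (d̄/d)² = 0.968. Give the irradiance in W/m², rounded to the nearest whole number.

744 W/m²

cos θ_z = sin(-30.2°) sin(21.3°) + cos(-30.2°) cos(21.3°) cos(22.20°) = -0.1827 + 0.7455 = 0.5628.
Top-of-atmosphere irradiance = S₀ (d̄/d)² cos θ_z = 1365 × 0.968 × 0.5628 = 743.64 W/m².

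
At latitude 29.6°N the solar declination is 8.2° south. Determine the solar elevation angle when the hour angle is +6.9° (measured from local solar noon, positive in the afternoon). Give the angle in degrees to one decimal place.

51.6°

With φ = 29.6°, δ = -8.2°, H = 6.90°: sin φ sin δ = -0.0705, cos φ cos δ cos H = 0.8544, so cos θ_z = 0.7839.
θ_z = arccos(0.7839) = 38.38°, so the elevation is 90° − 38.38° = 51.62°.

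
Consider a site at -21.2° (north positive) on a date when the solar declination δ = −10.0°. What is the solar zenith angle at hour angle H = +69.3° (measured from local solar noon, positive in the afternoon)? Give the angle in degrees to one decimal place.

67.2°

cos θ_z = sin(-21.2°) sin(-10.0°) + cos(-21.2°) cos(-10.0°) cos(69.30°) = 0.0628 + 0.3245 = 0.3873.
θ_z = arccos(0.3873) = 67.21°.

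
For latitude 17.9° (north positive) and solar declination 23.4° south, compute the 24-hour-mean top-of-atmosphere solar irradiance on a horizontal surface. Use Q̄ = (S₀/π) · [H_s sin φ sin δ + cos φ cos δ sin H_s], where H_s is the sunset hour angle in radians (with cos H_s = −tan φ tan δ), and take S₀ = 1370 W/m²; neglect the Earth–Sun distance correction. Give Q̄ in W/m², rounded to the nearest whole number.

301 W/m²

−tan φ tan δ = −(0.3230)(-0.4327) = 0.1398; H_s = arccos(0.1398) = 81.96°. In radians, H_s = 1.4305.
H_s sin φ sin δ = 1.4305 × 0.3074 × -0.3971 = -0.1746.
cos φ cos δ sin H_s = 0.9516 × 0.9178 × 0.9902 = 0.8648.
Q̄ = (1370/π) × (-0.1746 + 0.8648) = 436.08 × 0.6902 = 300.98 W/m².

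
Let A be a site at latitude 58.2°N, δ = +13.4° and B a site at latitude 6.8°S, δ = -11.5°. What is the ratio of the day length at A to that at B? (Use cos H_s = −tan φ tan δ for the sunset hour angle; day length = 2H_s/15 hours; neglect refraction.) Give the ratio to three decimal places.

1.232

A: H_s = arccos(−tan 58.2° · tan 13.4°) = 112.60°, so 2H_s/15 = 15.0133 h.
B: H_s = arccos(−tan -6.8° · tan -11.5°) = 91.39°, so 2H_s/15 = 12.1853 h.
Ratio A/B = 15.0133 / 12.1853 = 1.2321.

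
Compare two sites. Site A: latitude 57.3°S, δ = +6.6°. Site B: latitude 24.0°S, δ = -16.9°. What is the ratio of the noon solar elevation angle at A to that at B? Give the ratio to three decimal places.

A: 90° − |-57.3 − (6.6)| = 26.10°.
B: 90° − |-24.0 − (-16.9)| = 82.90°.
Ratio A/B = 26.1000 / 82.9000 = 0.3148.

0.315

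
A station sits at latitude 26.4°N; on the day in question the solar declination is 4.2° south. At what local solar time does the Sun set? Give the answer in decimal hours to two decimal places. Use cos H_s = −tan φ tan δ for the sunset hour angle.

cos H_s = −tan(26.4°) · tan(-4.2°) = 0.0365, so H_s = arccos(0.0365) = 87.91°.
Sunset is at 12 + H_s/15 = 12 + 5.861 = 17.861 h local solar time.

17.86 h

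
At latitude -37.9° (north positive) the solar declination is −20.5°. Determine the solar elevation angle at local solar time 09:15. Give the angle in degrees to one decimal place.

Hour angle H = 15° × (9.25 − 12) = -41.25°.
cos θ_z = sin(-37.9°) sin(-20.5°) + cos(-37.9°) cos(-20.5°) cos(-41.25°) = 0.2151 + 0.5557 = 0.7708.
θ_z = arccos(0.7708) = 39.57°, so the elevation is 90° − 39.57° = 50.43°.

50.4°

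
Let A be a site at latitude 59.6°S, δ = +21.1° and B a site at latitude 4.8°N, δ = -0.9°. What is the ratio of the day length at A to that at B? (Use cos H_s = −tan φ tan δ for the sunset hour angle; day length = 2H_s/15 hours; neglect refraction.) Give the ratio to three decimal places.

A: H_s = arccos(−tan -59.6° · tan 21.1°) = 48.88°, so 2H_s/15 = 6.5173 h.
B: H_s = arccos(−tan 4.8° · tan -0.9°) = 89.92°, so 2H_s/15 = 11.9893 h.
Ratio A/B = 6.5173 / 11.9893 = 0.5436.

0.544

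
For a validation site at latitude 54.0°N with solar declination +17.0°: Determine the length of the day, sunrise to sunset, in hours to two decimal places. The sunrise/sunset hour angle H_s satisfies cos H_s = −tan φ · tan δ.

The sunset hour angle satisfies cos H_s = −tan φ tan δ = -0.4208, giving H_s = 114.89°.
Day length = 2 H_s / 15° h⁻¹ = 229.78° / 15 = 15.319 h.

15.32 hours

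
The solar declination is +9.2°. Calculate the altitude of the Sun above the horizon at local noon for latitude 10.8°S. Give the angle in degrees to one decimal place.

At local solar noon the hour angle is zero, so the elevation is 90° − |φ − δ| = 90° − |-10.8° − (9.2°)| = 90° − 20.0° = 70.0°.

70.0°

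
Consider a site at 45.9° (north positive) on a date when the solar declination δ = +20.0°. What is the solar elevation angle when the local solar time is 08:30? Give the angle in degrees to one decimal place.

40.1°

Hour angle H = 15° × (8.5 − 12) = -52.50°.
cos θ_z = sin(45.9°) sin(20.0°) + cos(45.9°) cos(20.0°) cos(-52.50°) = 0.2456 + 0.3981 = 0.6437.
θ_z = arccos(0.6437) = 49.93°, so the elevation is 90° − 49.93° = 40.07°.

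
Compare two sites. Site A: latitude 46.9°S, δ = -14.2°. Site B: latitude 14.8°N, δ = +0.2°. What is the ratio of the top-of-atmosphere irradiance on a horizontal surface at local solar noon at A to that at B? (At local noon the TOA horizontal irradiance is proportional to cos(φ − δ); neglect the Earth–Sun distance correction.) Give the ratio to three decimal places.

0.870

A: cos θ_z = cos(-46.9° − (-14.2°)) = 0.8415.
B: cos θ_z = cos(14.8° − (0.2°)) = 0.9677.
Ratio A/B = 0.8415 / 0.9677 = 0.8696.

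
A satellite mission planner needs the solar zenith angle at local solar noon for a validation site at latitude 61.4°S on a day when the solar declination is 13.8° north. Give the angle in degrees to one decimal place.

At local solar noon the hour angle is zero, so the zenith angle is |φ − δ| = |-61.4° − (13.8°)| = 75.2°.

75.2°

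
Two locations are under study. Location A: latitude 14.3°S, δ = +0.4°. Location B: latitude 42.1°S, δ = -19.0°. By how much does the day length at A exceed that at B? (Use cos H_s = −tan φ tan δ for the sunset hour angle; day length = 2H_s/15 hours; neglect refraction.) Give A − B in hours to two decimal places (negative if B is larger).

A: H_s = arccos(−tan -14.3° · tan 0.4°) = 89.90°, so 2H_s/15 = 11.9867 h.
B: H_s = arccos(−tan -42.1° · tan -19.0°) = 108.13°, so 2H_s/15 = 14.4173 h.
A − B = 11.9867 − 14.4173 = -2.4306 h.

-2.43 h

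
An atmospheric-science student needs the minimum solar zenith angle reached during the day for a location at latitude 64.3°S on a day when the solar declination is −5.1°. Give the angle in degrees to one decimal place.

At local solar noon the hour angle is zero, so the zenith angle is |φ − δ| = |-64.3° − (-5.1°)| = 59.2°.

59.2°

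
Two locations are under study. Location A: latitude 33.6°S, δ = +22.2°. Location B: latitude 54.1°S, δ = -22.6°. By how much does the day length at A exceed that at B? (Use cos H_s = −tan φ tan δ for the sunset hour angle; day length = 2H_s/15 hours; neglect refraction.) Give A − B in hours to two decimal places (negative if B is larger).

-6.78 h

A: H_s = arccos(−tan -33.6° · tan 22.2°) = 74.27°, so 2H_s/15 = 9.9027 h.
B: H_s = arccos(−tan -54.1° · tan -22.6°) = 125.10°, so 2H_s/15 = 16.6800 h.
A − B = 9.9027 − 16.6800 = -6.7773 h.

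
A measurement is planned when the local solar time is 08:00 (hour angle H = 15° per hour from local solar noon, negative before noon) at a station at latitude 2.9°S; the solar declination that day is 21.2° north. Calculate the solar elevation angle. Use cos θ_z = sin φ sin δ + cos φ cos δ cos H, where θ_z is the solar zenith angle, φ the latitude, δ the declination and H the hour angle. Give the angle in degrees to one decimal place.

26.6°

Hour angle H = 15° × (8 − 12) = -60.00°.
cos θ_z = sin(-2.9°) sin(21.2°) + cos(-2.9°) cos(21.2°) cos(-60.00°) = -0.0183 + 0.4656 = 0.4473.
θ_z = arccos(0.4473) = 63.43°, so the elevation is 90° − 63.43° = 26.57°.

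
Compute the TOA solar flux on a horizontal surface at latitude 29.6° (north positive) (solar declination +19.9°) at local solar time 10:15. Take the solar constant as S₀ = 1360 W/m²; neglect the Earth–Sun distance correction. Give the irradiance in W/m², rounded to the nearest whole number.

1226 W/m²

Hour angle H = 15° × (10.25 − 12) = -26.25°.
cos θ_z = sin(29.6°) sin(19.9°) + cos(29.6°) cos(19.9°) cos(-26.25°) = 0.1681 + 0.7333 = 0.9014.
Top-of-atmosphere irradiance = S₀ cos θ_z = 1360 × 0.9014 = 1225.90 W/m².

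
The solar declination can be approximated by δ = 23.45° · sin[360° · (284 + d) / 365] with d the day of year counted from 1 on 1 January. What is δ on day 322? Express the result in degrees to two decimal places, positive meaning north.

-19.82°

360 × (284 + 322) / 365 = 597.699°; sin(597.699°) = -0.8453.
δ = 23.45 × -0.8453 = -19.822° ≈ -19.82°.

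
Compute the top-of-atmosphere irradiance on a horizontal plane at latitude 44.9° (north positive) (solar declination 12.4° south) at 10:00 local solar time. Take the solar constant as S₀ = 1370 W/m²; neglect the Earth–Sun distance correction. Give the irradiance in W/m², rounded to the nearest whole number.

Hour angle H = 15° × (10 − 12) = -30.00°.
With φ = 44.9°, δ = -12.4°, H = -30.00°: sin φ sin δ = -0.1516, cos φ cos δ cos H = 0.5991, so cos θ_z = 0.4475.
Top-of-atmosphere irradiance = S₀ cos θ_z = 1370 × 0.4475 = 613.08 W/m².

613 W/m²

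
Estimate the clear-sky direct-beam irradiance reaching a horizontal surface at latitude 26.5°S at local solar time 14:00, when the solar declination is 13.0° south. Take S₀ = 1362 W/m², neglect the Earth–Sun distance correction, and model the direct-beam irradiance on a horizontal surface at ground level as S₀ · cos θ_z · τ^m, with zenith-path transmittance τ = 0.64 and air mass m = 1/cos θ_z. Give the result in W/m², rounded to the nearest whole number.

692 W/m²

Hour angle H = 15° × (14 − 12) = 30.00°.
cos θ_z = sin(-26.5°) sin(-13.0°) + cos(-26.5°) cos(-13.0°) cos(30.00°) = 0.1004 + 0.7552 = 0.8556.
Air mass m = 1/cos θ_z = 1/0.8556 = 1.169; τ^m = 0.64^1.169 = 0.5935.
Surface direct beam = 1362 × 0.8556 × 0.5935 = 691.62 W/m².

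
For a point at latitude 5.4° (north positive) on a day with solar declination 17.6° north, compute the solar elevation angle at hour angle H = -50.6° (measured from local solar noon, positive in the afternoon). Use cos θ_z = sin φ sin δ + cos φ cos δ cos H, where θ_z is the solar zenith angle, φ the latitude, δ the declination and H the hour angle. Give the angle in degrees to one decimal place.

cos θ_z = sin(5.4°) sin(17.6°) + cos(5.4°) cos(17.6°) cos(-50.60°) = 0.0285 + 0.6023 = 0.6308.
θ_z = arccos(0.6308) = 50.89°, so the elevation is 90° − 50.89° = 39.11°.

39.1°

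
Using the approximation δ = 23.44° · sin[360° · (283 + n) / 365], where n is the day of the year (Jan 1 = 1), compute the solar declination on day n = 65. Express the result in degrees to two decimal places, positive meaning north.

360 × (283 + 65) / 365 = 343.233°; sin(343.233°) = -0.2885.
δ = 23.44 × -0.2885 = -6.762° ≈ -6.76°.

-6.76°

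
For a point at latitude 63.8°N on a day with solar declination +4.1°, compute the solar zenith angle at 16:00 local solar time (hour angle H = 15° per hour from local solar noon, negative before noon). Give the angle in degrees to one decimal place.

Hour angle H = 15° × (16 − 12) = 60.00°.
With φ = 63.8°, δ = 4.1°, H = 60.00°: sin φ sin δ = 0.0642, cos φ cos δ cos H = 0.2202, so cos θ_z = 0.2844.
θ_z = arccos(0.2844) = 73.48°.

73.5°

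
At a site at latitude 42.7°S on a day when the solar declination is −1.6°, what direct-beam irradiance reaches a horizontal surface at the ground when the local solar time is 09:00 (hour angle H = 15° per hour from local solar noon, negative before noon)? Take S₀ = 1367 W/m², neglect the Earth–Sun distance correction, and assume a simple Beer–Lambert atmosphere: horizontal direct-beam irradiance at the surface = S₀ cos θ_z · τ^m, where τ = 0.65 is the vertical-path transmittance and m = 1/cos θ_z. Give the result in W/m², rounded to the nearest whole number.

Hour angle H = 15° × (9 − 12) = -45.00°.
With φ = -42.7°, δ = -1.6°, H = -45.00°: sin φ sin δ = 0.0189, cos φ cos δ cos H = 0.5195, so cos θ_z = 0.5384.
Air mass m = 1/cos θ_z = 1/0.5384 = 1.857; τ^m = 0.65^1.857 = 0.4493.
Surface direct beam = 1367 × 0.5384 × 0.4493 = 330.68 W/m².

331 W/m²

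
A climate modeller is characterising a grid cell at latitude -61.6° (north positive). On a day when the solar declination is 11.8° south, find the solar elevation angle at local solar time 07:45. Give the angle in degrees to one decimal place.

22.7°

Hour angle H = 15° × (7.75 − 12) = -63.75°.
cos θ_z = sin φ sin δ + cos φ cos δ cos H = (-0.8796)(-0.2045) + (0.4756)(0.9789)(0.4423) = 0.3858.
θ_z = arccos(0.3858) = 67.31°, so the elevation is 90° − 67.31° = 22.69°.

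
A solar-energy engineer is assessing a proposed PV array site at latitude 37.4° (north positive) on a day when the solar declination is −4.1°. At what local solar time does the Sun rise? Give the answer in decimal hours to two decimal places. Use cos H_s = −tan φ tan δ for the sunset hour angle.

The sunset hour angle satisfies cos H_s = −tan φ tan δ = 0.0548, giving H_s = 86.86°.
Sunrise is at 12 − H_s/15 = 12 − 5.791 = 6.209 h local solar time.

6.21 h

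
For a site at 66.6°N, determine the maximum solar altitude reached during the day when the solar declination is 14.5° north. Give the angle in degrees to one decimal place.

At local solar noon the hour angle is zero, so the elevation is 90° − |φ − δ| = 90° − |66.6° − (14.5°)| = 90° − 52.1° = 37.9°.

37.9°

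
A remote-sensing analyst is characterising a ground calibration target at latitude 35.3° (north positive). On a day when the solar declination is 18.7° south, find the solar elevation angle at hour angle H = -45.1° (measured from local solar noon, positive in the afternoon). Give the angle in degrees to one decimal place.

cos θ_z = sin φ sin δ + cos φ cos δ cos H = (0.5779)(-0.3206) + (0.8161)(0.9472)(0.7059) = 0.3604.
θ_z = arccos(0.3604) = 68.88°, so the elevation is 90° − 68.88° = 21.12°.

21.1°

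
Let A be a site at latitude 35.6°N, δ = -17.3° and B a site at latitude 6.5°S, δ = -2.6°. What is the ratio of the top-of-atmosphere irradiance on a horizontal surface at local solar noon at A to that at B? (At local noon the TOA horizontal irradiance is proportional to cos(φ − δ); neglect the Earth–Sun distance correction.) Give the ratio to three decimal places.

0.605

A: cos θ_z = cos(35.6° − (-17.3°)) = 0.6032.
B: cos θ_z = cos(-6.5° − (-2.6°)) = 0.9977.
Ratio A/B = 0.6032 / 0.9977 = 0.6046.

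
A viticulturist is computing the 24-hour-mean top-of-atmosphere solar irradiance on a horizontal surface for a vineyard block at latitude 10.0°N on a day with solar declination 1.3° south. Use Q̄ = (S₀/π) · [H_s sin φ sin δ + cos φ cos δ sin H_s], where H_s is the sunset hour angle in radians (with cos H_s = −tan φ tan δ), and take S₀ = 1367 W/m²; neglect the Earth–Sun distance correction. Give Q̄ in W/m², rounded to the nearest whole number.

−tan φ tan δ = −(0.1763)(-0.0227) = 0.0040; H_s = arccos(0.0040) = 89.77°. In radians, H_s = 1.5668.
H_s sin φ sin δ = 1.5668 × 0.1736 × -0.0227 = -0.0062.
cos φ cos δ sin H_s = 0.9848 × 0.9997 × 1.0000 = 0.9845.
Q̄ = (1367/π) × (-0.0062 + 0.9845) = 435.13 × 0.9783 = 425.69 W/m².

426 W/m²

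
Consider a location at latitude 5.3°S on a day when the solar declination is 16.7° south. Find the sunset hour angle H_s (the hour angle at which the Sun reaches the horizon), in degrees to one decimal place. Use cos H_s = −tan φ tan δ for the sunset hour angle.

cos H_s = −tan(-5.3°) · tan(-16.7°) = -0.0278, so H_s = arccos(-0.0278) = 91.59°.

91.6°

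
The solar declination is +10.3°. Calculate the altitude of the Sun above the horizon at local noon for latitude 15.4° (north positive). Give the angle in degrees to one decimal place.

84.9°

At local solar noon the hour angle is zero, so the elevation is 90° − |φ − δ| = 90° − |15.4° − (10.3°)| = 90° − 5.1° = 84.9°.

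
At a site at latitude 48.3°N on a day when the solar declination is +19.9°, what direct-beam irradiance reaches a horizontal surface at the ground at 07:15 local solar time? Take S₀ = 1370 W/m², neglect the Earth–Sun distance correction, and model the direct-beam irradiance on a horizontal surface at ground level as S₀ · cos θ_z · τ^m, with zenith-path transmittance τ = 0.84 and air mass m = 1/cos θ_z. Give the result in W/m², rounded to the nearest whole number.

425 W/m²

Hour angle H = 15° × (7.25 − 12) = -71.25°.
cos θ_z = sin φ sin δ + cos φ cos δ cos H = (0.7466)(0.3404) + (0.6652)(0.9403)(0.3214) = 0.4552.
Air mass m = 1/cos θ_z = 1/0.4552 = 2.197; τ^m = 0.84^2.197 = 0.6818.
Surface direct beam = 1370 × 0.4552 × 0.6818 = 425.19 W/m².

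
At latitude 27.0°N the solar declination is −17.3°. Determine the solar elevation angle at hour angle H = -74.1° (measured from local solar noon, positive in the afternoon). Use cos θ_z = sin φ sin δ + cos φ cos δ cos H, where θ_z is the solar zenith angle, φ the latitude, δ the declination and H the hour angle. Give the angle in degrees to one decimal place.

With φ = 27.0°, δ = -17.3°, H = -74.10°: sin φ sin δ = -0.1350, cos φ cos δ cos H = 0.2331, so cos θ_z = 0.0981.
θ_z = arccos(0.0981) = 84.37°, so the elevation is 90° − 84.37° = 5.63°.

5.6°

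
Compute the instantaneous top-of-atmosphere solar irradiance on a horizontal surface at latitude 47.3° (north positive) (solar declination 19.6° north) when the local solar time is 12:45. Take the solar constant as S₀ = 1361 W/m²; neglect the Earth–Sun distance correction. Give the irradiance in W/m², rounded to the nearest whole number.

Hour angle H = 15° × (12.75 − 12) = 11.25°.
With φ = 47.3°, δ = 19.6°, H = 11.25°: sin φ sin δ = 0.2465, cos φ cos δ cos H = 0.6266, so cos θ_z = 0.8731.
Top-of-atmosphere irradiance = S₀ cos θ_z = 1361 × 0.8731 = 1188.29 W/m².

1188 W/m²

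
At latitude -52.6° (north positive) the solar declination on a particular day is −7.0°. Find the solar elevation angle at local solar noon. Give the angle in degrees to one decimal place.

At local solar noon the hour angle is zero, so the elevation is 90° − |φ − δ| = 90° − |-52.6° − (-7.0°)| = 90° − 45.6° = 44.4°.

44.4°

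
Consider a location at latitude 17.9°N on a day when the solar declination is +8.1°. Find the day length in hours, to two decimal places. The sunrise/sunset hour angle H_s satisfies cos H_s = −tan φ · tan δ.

−tan φ tan δ = −(0.3230)(0.1423) = -0.0460; H_s = arccos(-0.0460) = 92.64°.
Day length = 2 H_s / 15° h⁻¹ = 185.28° / 15 = 12.352 h.

12.35 hours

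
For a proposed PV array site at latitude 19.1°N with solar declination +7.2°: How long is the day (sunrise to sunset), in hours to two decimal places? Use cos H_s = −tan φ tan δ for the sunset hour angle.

−tan φ tan δ = −(0.3463)(0.1263) = -0.0437; H_s = arccos(-0.0437) = 92.50°.
Day length = 2 H_s / 15° h⁻¹ = 185.00° / 15 = 12.333 h.

12.33 hours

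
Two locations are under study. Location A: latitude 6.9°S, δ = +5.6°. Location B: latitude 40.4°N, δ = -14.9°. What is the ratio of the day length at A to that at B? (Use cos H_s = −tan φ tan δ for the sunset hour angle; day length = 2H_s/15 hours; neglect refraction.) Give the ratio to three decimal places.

A: H_s = arccos(−tan -6.9° · tan 5.6°) = 89.32°, so 2H_s/15 = 11.9093 h.
B: H_s = arccos(−tan 40.4° · tan -14.9°) = 76.91°, so 2H_s/15 = 10.2547 h.
Ratio A/B = 11.9093 / 10.2547 = 1.1614.

1.161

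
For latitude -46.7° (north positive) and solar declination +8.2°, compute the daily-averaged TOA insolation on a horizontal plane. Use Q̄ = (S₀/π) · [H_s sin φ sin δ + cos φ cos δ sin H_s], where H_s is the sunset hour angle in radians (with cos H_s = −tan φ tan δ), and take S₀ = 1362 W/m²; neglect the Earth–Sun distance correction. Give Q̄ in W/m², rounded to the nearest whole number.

cos H_s = −tan(-46.7°) · tan(8.2°) = 0.1529, so H_s = arccos(0.1529) = 81.20°. In radians, H_s = 1.4172.
H_s sin φ sin δ = 1.4172 × -0.7278 × 0.1426 = -0.1471.
cos φ cos δ sin H_s = 0.6858 × 0.9898 × 0.9882 = 0.6708.
Q̄ = (1362/π) × (-0.1471 + 0.6708) = 433.54 × 0.5237 = 227.04 W/m².

227 W/m²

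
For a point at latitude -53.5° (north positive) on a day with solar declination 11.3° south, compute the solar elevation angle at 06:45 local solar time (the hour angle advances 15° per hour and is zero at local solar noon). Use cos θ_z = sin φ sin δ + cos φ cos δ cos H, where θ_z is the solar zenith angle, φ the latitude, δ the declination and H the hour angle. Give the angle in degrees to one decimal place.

15.7°

Hour angle H = 15° × (6.75 − 12) = -78.75°.
With φ = -53.5°, δ = -11.3°, H = -78.75°: sin φ sin δ = 0.1575, cos φ cos δ cos H = 0.1138, so cos θ_z = 0.2713.
θ_z = arccos(0.2713) = 74.26°, so the elevation is 90° − 74.26° = 15.74°.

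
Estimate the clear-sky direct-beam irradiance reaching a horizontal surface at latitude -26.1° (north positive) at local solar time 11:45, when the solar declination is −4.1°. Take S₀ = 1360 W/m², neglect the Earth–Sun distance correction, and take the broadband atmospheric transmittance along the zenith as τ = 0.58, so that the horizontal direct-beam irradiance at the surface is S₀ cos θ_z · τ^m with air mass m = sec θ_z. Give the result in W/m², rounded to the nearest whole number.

Hour angle H = 15° × (11.75 − 12) = -3.75°.
With φ = -26.1°, δ = -4.1°, H = -3.75°: sin φ sin δ = 0.0315, cos φ cos δ cos H = 0.8938, so cos θ_z = 0.9253.
Air mass m = 1/cos θ_z = 1/0.9253 = 1.081; τ^m = 0.58^1.081 = 0.5550.
Surface direct beam = 1360 × 0.9253 × 0.5550 = 698.42 W/m².

698 W/m²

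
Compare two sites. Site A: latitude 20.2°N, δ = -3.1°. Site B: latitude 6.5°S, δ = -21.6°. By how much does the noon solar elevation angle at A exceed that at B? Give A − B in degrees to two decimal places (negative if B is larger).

-8.20°

A: 90° − |20.2 − (-3.1)| = 66.70°.
B: 90° − |-6.5 − (-21.6)| = 74.90°.
A − B = 66.70 − 74.90 = -8.20°.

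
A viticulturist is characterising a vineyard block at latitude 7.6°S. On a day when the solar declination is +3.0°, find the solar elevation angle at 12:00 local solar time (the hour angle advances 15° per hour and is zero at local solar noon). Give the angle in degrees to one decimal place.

79.4°

Hour angle H = 15° × (12 − 12) = 0.00°.
cos θ_z = sin φ sin δ + cos φ cos δ cos H = (-0.1323)(0.0523) + (0.9912)(0.9986)(1.0000) = 0.9829.
θ_z = arccos(0.9829) = 10.61°, so the elevation is 90° − 10.61° = 79.39°.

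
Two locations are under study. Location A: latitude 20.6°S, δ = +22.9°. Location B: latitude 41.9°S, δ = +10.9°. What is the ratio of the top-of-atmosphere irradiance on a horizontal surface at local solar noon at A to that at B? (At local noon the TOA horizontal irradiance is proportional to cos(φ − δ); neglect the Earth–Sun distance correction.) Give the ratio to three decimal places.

1.200

A: cos θ_z = cos(-20.6° − (22.9°)) = 0.7254.
B: cos θ_z = cos(-41.9° − (10.9°)) = 0.6046.
Ratio A/B = 0.7254 / 0.6046 = 1.1998.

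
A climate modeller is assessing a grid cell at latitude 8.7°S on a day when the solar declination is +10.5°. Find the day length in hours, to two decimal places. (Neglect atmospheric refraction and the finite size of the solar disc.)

11.78 hours

The sunset hour angle satisfies cos H_s = −tan φ tan δ = 0.0284, giving H_s = 88.37°.
Day length = 2 H_s / 15° h⁻¹ = 176.74° / 15 = 11.783 h.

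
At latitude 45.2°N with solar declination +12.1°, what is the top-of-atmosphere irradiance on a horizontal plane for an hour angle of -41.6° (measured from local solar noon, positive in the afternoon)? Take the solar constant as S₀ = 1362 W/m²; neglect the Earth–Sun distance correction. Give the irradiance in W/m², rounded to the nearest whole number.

904 W/m²

cos θ_z = sin(45.2°) sin(12.1°) + cos(45.2°) cos(12.1°) cos(-41.60°) = 0.1487 + 0.5152 = 0.6639.
Top-of-atmosphere irradiance = S₀ cos θ_z = 1362 × 0.6639 = 904.23 W/m².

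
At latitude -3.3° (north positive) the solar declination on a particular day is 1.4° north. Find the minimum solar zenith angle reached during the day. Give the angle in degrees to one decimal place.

4.7°

At local solar noon the hour angle is zero, so the zenith angle is |φ − δ| = |-3.3° − (1.4°)| = 4.7°.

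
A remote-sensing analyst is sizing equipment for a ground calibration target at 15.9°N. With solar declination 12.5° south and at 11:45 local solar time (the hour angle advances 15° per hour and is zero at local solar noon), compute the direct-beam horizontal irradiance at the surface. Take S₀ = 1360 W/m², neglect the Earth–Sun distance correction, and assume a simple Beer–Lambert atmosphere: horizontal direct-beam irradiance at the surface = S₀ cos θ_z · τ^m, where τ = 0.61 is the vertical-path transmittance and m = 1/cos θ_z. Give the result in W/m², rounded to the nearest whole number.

Hour angle H = 15° × (11.75 − 12) = -3.75°.
With φ = 15.9°, δ = -12.5°, H = -3.75°: sin φ sin δ = -0.0593, cos φ cos δ cos H = 0.9369, so cos θ_z = 0.8776.
Air mass m = 1/cos θ_z = 1/0.8776 = 1.139; τ^m = 0.61^1.139 = 0.5695.
Surface direct beam = 1360 × 0.8776 × 0.5695 = 679.72 W/m².

680 W/m²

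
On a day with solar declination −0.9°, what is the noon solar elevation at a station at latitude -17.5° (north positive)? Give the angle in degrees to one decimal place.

73.4°

At local solar noon the hour angle is zero, so the elevation is 90° − |φ − δ| = 90° − |-17.5° − (-0.9°)| = 90° − 16.6° = 73.4°.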